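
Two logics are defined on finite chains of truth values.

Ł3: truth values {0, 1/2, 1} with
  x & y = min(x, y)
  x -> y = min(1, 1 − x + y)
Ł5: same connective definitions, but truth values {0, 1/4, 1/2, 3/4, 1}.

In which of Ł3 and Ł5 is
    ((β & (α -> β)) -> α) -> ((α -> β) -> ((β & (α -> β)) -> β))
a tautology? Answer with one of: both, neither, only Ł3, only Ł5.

both

In Ł3: every assignment gives 1 — tautology.
In Ł5: every assignment gives 1 — tautology.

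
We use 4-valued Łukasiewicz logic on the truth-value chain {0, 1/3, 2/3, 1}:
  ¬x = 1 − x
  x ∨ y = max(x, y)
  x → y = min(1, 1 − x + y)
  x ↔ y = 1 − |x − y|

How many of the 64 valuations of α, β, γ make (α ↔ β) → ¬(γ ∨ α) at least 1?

value 1: 24 assignments (counts)
value 2/3: 19 assignments
value 1/3: 14 assignments
value 0: 7 assignments
So 24 of the 64 assignments meet the threshold.

24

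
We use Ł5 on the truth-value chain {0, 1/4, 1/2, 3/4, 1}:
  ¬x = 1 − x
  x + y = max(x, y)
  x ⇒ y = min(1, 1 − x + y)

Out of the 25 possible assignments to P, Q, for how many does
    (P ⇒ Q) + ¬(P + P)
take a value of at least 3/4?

19

value 1: 15 assignments (counts)
value 3/4: 4 assignments (counts)
value 1/2: 3 assignments
value 1/4: 2 assignments
value 0: 1 assignment
So 19 of the 25 assignments meet the threshold.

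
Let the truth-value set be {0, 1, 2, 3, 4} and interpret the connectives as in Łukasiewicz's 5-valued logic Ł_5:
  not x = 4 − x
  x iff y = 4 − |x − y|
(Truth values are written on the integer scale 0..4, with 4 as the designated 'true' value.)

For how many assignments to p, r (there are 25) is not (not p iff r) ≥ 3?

value 4: 2 assignments (counts)
value 3: 4 assignments (counts)
value 2: 6 assignments
value 1: 8 assignments
value 0: 5 assignments
So 6 of the 25 assignments meet the threshold.

6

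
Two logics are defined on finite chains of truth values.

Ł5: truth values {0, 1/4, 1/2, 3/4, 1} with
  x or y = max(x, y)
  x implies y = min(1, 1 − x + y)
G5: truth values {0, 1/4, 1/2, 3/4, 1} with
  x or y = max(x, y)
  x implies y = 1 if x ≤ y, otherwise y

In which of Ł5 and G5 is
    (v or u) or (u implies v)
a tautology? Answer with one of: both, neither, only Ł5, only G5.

In Ł5: at u = 1/4, v = 0 the value is 3/4 — not a tautology.
In G5: at u = 1/4, v = 0 the value is 1/4 — not a tautology.

neither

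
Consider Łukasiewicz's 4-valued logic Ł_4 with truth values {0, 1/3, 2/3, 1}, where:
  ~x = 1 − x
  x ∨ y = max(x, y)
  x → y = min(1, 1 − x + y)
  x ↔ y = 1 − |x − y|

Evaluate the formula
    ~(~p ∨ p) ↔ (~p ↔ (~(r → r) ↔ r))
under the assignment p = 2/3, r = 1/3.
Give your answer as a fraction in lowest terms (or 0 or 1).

2/3

~p = ~2/3 = 1/3
~p ∨ p = 1/3 ∨ 2/3 = 2/3
~(~p ∨ p) = ~2/3 = 1/3
~p = ~2/3 = 1/3
r → r = 1/3 → 1/3 = 1
~(r → r) = ~1 = 0
~(r → r) ↔ r = 0 ↔ 1/3 = 2/3
~p ↔ (~(r → r) ↔ r) = 1/3 ↔ 2/3 = 2/3
~(~p ∨ p) ↔ (~p ↔ (~(r → r) ↔ r)) = 1/3 ↔ 2/3 = 2/3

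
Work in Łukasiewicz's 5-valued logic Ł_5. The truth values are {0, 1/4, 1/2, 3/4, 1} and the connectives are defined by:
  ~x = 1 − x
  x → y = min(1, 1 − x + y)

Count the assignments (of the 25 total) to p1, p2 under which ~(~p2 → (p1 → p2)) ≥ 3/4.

value 1: 1 assignment (counts)
value 3/4: 1 assignment (counts)
value 1/2: 2 assignments
value 1/4: 2 assignments
value 0: 19 assignments
So 2 of the 25 assignments meet the threshold.

2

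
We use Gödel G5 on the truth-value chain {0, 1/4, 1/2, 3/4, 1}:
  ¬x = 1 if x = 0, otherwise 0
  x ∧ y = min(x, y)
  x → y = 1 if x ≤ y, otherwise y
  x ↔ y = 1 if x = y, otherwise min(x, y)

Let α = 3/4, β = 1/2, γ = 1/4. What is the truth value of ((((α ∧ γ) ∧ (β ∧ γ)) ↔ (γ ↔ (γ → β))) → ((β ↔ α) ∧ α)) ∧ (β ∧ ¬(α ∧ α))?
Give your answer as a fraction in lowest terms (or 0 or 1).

α ∧ γ = 3/4 ∧ 1/4 = 1/4
β ∧ γ = 1/2 ∧ 1/4 = 1/4
(α ∧ γ) ∧ (β ∧ γ) = 1/4 ∧ 1/4 = 1/4
γ → β = 1/4 → 1/2 = 1
γ ↔ (γ → β) = 1/4 ↔ 1 = 1/4
((α ∧ γ) ∧ (β ∧ γ)) ↔ (γ ↔ (γ → β)) = 1/4 ↔ 1/4 = 1
β ↔ α = 1/2 ↔ 3/4 = 1/2
(β ↔ α) ∧ α = 1/2 ∧ 3/4 = 1/2
(((α ∧ γ) ∧ (β ∧ γ)) ↔ (γ ↔ (γ → β))) → ((β ↔ α) ∧ α) = 1 → 1/2 = 1/2
α ∧ α = 3/4 ∧ 3/4 = 3/4
¬(α ∧ α) = ¬3/4 = 0
β ∧ ¬(α ∧ α) = 1/2 ∧ 0 = 0
((((α ∧ γ) ∧ (β ∧ γ)) ↔ (γ ↔ (γ → β))) → ((β ↔ α) ∧ α)) ∧ (β ∧ ¬(α ∧ α)) = 1/2 ∧ 0 = 0

0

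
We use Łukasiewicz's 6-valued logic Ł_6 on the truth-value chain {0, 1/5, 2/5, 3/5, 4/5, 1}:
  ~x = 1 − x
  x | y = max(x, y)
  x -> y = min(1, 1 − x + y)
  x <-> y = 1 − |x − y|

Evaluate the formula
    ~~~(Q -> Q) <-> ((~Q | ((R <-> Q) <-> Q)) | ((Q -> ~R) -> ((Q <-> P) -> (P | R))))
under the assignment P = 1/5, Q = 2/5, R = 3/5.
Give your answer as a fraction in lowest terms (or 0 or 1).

Q -> Q = 2/5 -> 2/5 = 1
~(Q -> Q) = ~1 = 0
~~(Q -> Q) = ~0 = 1
~~~(Q -> Q) = ~1 = 0
~Q = ~2/5 = 3/5
R <-> Q = 3/5 <-> 2/5 = 4/5
(R <-> Q) <-> Q = 4/5 <-> 2/5 = 3/5
~Q | ((R <-> Q) <-> Q) = 3/5 | 3/5 = 3/5
~R = ~3/5 = 2/5
Q -> ~R = 2/5 -> 2/5 = 1
Q <-> P = 2/5 <-> 1/5 = 4/5
P | R = 1/5 | 3/5 = 3/5
(Q <-> P) -> (P | R) = 4/5 -> 3/5 = 4/5
(Q -> ~R) -> ((Q <-> P) -> (P | R)) = 1 -> 4/5 = 4/5
(~Q | ((R <-> Q) <-> Q)) | ((Q -> ~R) -> ((Q <-> P) -> (P | R))) = 3/5 | 4/5 = 4/5
~~~(Q -> Q) <-> ((~Q | ((R <-> Q) <-> Q)) | ((Q -> ~R) -> ((Q <-> P) -> (P | R)))) = 0 <-> 4/5 = 1/5

1/5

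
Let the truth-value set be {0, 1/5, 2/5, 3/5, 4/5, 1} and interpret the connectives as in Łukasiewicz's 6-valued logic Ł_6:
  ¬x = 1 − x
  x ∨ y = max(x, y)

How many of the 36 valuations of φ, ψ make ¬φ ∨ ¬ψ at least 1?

11

value 1: 11 assignments (counts)
value 4/5: 9 assignments
value 3/5: 7 assignments
value 2/5: 5 assignments
value 1/5: 3 assignments
value 0: 1 assignment
So 11 of the 36 assignments meet the threshold.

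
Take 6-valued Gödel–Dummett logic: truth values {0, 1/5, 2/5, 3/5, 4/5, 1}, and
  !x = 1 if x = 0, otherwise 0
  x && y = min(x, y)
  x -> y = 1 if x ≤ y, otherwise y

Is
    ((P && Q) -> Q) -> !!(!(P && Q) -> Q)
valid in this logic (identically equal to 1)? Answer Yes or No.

No

Counterexample: take P = 0, Q = 0.
P && Q = 0 && 0 = 0
(P && Q) -> Q = 0 -> 0 = 1
P && Q = 0 && 0 = 0
!(P && Q) = !0 = 1
!(P && Q) -> Q = 1 -> 0 = 0
!(!(P && Q) -> Q) = !0 = 1
!!(!(P && Q) -> Q) = !1 = 0
((P && Q) -> Q) -> !!(!(P && Q) -> Q) = 1 -> 0 = 0
This gives 0 ≠ 1.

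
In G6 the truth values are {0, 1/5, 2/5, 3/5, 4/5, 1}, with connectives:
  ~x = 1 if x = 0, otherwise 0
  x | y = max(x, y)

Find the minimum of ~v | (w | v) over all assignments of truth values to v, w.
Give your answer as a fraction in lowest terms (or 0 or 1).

1/5

Take v = 1/5, w = 0:
~v = ~1/5 = 0
w | v = 0 | 1/5 = 1/5
~v | (w | v) = 0 | 1/5 = 1/5
No assignment yields a value below 1/5, so this is the minimum.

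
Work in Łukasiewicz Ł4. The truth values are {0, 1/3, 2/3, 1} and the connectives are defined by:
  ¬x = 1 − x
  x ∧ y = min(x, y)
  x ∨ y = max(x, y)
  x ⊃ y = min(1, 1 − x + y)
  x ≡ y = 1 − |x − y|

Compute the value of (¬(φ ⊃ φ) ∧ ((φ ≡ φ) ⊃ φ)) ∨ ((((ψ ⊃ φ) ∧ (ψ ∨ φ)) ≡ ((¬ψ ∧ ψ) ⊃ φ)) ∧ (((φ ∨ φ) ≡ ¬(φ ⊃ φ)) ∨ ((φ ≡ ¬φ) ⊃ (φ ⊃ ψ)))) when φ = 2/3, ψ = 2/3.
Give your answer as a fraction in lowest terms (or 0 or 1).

φ ⊃ φ = 2/3 ⊃ 2/3 = 1
¬(φ ⊃ φ) = ¬1 = 0
φ ≡ φ = 2/3 ≡ 2/3 = 1
(φ ≡ φ) ⊃ φ = 1 ⊃ 2/3 = 2/3
¬(φ ⊃ φ) ∧ ((φ ≡ φ) ⊃ φ) = 0 ∧ 2/3 = 0
ψ ⊃ φ = 2/3 ⊃ 2/3 = 1
ψ ∨ φ = 2/3 ∨ 2/3 = 2/3
(ψ ⊃ φ) ∧ (ψ ∨ φ) = 1 ∧ 2/3 = 2/3
¬ψ = ¬2/3 = 1/3
¬ψ ∧ ψ = 1/3 ∧ 2/3 = 1/3
(¬ψ ∧ ψ) ⊃ φ = 1/3 ⊃ 2/3 = 1
((ψ ⊃ φ) ∧ (ψ ∨ φ)) ≡ ((¬ψ ∧ ψ) ⊃ φ) = 2/3 ≡ 1 = 2/3
φ ∨ φ = 2/3 ∨ 2/3 = 2/3
φ ⊃ φ = 2/3 ⊃ 2/3 = 1
¬(φ ⊃ φ) = ¬1 = 0
(φ ∨ φ) ≡ ¬(φ ⊃ φ) = 2/3 ≡ 0 = 1/3
¬φ = ¬2/3 = 1/3
φ ≡ ¬φ = 2/3 ≡ 1/3 = 2/3
φ ⊃ ψ = 2/3 ⊃ 2/3 = 1
(φ ≡ ¬φ) ⊃ (φ ⊃ ψ) = 2/3 ⊃ 1 = 1
((φ ∨ φ) ≡ ¬(φ ⊃ φ)) ∨ ((φ ≡ ¬φ) ⊃ (φ ⊃ ψ)) = 1/3 ∨ 1 = 1
(((ψ ⊃ φ) ∧ (ψ ∨ φ)) ≡ ((¬ψ ∧ ψ) ⊃ φ)) ∧ (((φ ∨ φ) ≡ ¬(φ ⊃ φ)) ∨ ((φ ≡ ¬φ) ⊃ (φ ⊃ ψ))) = 2/3 ∧ 1 = 2/3
(¬(φ ⊃ φ) ∧ ((φ ≡ φ) ⊃ φ)) ∨ ((((ψ ⊃ φ) ∧ (ψ ∨ φ)) ≡ ((¬ψ ∧ ψ) ⊃ φ)) ∧ (((φ ∨ φ) ≡ ¬(φ ⊃ φ)) ∨ ((φ ≡ ¬φ) ⊃ (φ ⊃ ψ)))) = 0 ∨ 2/3 = 2/3

2/3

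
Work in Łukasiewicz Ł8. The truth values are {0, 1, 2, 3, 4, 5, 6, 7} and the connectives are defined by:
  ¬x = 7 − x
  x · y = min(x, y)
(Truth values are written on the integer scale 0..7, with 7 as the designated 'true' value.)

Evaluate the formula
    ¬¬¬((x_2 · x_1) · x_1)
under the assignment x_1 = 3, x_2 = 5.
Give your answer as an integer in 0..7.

x_2 · x_1 = 5 · 3 = 3
(x_2 · x_1) · x_1 = 3 · 3 = 3
¬((x_2 · x_1) · x_1) = ¬3 = 4
¬¬((x_2 · x_1) · x_1) = ¬4 = 3
¬¬¬((x_2 · x_1) · x_1) = ¬3 = 4

4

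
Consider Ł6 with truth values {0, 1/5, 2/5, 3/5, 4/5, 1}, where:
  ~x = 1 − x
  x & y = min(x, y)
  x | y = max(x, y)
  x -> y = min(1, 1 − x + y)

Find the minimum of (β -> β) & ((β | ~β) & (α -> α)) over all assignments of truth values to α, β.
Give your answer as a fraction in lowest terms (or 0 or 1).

3/5

Take α = 0, β = 2/5:
β -> β = 2/5 -> 2/5 = 1
~β = ~2/5 = 3/5
β | ~β = 2/5 | 3/5 = 3/5
α -> α = 0 -> 0 = 1
(β | ~β) & (α -> α) = 3/5 & 1 = 3/5
(β -> β) & ((β | ~β) & (α -> α)) = 1 & 3/5 = 3/5
No assignment yields a value below 3/5, so this is the minimum.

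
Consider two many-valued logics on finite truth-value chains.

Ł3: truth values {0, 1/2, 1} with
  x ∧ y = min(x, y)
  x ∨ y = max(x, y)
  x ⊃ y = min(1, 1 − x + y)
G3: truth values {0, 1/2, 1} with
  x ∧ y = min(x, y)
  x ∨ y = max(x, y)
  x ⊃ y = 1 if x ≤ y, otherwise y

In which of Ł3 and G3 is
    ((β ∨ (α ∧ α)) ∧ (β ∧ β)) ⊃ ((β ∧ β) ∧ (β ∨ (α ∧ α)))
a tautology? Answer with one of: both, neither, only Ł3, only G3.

In Ł3: every assignment gives 1 — tautology.
In G3: every assignment gives 1 — tautology.

both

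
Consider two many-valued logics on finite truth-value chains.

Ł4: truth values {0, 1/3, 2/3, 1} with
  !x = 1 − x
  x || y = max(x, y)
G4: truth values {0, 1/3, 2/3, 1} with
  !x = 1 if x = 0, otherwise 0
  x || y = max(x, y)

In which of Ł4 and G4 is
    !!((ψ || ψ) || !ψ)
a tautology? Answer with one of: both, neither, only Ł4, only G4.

In Ł4: at ψ = 1/3 the value is 2/3 — not a tautology.
In G4: every assignment gives 1 — tautology.

only G4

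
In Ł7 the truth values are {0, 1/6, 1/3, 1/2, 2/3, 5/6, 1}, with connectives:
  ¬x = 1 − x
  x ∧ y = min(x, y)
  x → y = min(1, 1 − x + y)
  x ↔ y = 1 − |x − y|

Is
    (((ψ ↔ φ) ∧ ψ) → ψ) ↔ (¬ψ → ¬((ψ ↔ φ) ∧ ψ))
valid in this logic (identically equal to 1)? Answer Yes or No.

Yes

At φ = 1/6, ψ = 0, for instance:
ψ ↔ φ = 0 ↔ 1/6 = 5/6
(ψ ↔ φ) ∧ ψ = 5/6 ∧ 0 = 0
((ψ ↔ φ) ∧ ψ) → ψ = 0 → 0 = 1
¬ψ = ¬0 = 1
¬((ψ ↔ φ) ∧ ψ) = ¬0 = 1
¬ψ → ¬((ψ ↔ φ) ∧ ψ) = 1 → 1 = 1
(((ψ ↔ φ) ∧ ψ) → ψ) ↔ (¬ψ → ¬((ψ ↔ φ) ∧ ψ)) = 1 ↔ 1 = 1
and checking the remaining 48 assignments likewise gives ≥ 1 in every case.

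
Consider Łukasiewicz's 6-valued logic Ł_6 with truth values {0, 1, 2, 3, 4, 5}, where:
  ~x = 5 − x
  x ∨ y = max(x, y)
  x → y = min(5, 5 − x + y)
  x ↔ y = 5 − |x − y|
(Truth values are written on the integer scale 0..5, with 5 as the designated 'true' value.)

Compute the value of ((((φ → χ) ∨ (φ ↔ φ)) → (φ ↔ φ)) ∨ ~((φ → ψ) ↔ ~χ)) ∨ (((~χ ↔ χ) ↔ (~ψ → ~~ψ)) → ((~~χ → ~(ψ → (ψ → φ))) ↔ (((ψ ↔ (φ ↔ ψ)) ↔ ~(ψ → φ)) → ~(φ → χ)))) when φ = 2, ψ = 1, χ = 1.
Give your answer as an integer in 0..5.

5

φ → χ = 2 → 1 = 4
φ ↔ φ = 2 ↔ 2 = 5
(φ → χ) ∨ (φ ↔ φ) = 4 ∨ 5 = 5
φ ↔ φ = 2 ↔ 2 = 5
((φ → χ) ∨ (φ ↔ φ)) → (φ ↔ φ) = 5 → 5 = 5
φ → ψ = 2 → 1 = 4
~χ = ~1 = 4
(φ → ψ) ↔ ~χ = 4 ↔ 4 = 5
~((φ → ψ) ↔ ~χ) = ~5 = 0
(((φ → χ) ∨ (φ ↔ φ)) → (φ ↔ φ)) ∨ ~((φ → ψ) ↔ ~χ) = 5 ∨ 0 = 5
~χ = ~1 = 4
~χ ↔ χ = 4 ↔ 1 = 2
~ψ = ~1 = 4
~ψ = ~1 = 4
~~ψ = ~4 = 1
~ψ → ~~ψ = 4 → 1 = 2
(~χ ↔ χ) ↔ (~ψ → ~~ψ) = 2 ↔ 2 = 5
~χ = ~1 = 4
~~χ = ~4 = 1
ψ → φ = 1 → 2 = 5
ψ → (ψ → φ) = 1 → 5 = 5
~(ψ → (ψ → φ)) = ~5 = 0
~~χ → ~(ψ → (ψ → φ)) = 1 → 0 = 4
φ ↔ ψ = 2 ↔ 1 = 4
ψ ↔ (φ ↔ ψ) = 1 ↔ 4 = 2
ψ → φ = 1 → 2 = 5
~(ψ → φ) = ~5 = 0
(ψ ↔ (φ ↔ ψ)) ↔ ~(ψ → φ) = 2 ↔ 0 = 3
φ → χ = 2 → 1 = 4
~(φ → χ) = ~4 = 1
((ψ ↔ (φ ↔ ψ)) ↔ ~(ψ → φ)) → ~(φ → χ) = 3 → 1 = 3
(~~χ → ~(ψ → (ψ → φ))) ↔ (((ψ ↔ (φ ↔ ψ)) ↔ ~(ψ → φ)) → ~(φ → χ)) = 4 ↔ 3 = 4
((~χ ↔ χ) ↔ (~ψ → ~~ψ)) → ((~~χ → ~(ψ → (ψ → φ))) ↔ (((ψ ↔ (φ ↔ ψ)) ↔ ~(ψ → φ)) → ~(φ → χ))) = 5 → 4 = 4
((((φ → χ) ∨ (φ ↔ φ)) → (φ ↔ φ)) ∨ ~((φ → ψ) ↔ ~χ)) ∨ (((~χ ↔ χ) ↔ (~ψ → ~~ψ)) → ((~~χ → ~(ψ → (ψ → φ))) ↔ (((ψ ↔ (φ ↔ ψ)) ↔ ~(ψ → φ)) → ~(φ → χ)))) = 5 ∨ 4 = 5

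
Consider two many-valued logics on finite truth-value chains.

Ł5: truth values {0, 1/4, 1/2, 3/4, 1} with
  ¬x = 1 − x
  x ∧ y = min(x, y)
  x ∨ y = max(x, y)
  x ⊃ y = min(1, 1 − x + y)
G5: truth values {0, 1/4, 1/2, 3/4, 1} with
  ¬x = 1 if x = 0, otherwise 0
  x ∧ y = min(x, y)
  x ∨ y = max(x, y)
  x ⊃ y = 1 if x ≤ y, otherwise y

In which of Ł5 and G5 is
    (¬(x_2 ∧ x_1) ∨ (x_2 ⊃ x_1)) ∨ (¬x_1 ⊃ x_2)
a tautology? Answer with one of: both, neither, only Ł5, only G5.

only G5

In Ł5: at x_1 = 1/4, x_2 = 1/2 the value is 3/4 — not a tautology.
In G5: every assignment gives 1 — tautology.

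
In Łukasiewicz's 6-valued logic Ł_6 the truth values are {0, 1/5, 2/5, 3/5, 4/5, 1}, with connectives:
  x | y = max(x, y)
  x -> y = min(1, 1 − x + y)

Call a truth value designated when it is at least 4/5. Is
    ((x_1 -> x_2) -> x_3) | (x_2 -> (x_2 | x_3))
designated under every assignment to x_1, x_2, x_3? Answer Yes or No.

At x_1 = 1/5, x_2 = 3/5, x_3 = 1/5, for instance:
x_1 -> x_2 = 1/5 -> 3/5 = 1
(x_1 -> x_2) -> x_3 = 1 -> 1/5 = 1/5
x_2 | x_3 = 3/5 | 1/5 = 3/5
x_2 -> (x_2 | x_3) = 3/5 -> 3/5 = 1
((x_1 -> x_2) -> x_3) | (x_2 -> (x_2 | x_3)) = 1/5 | 1 = 1
and checking the remaining 215 assignments likewise gives ≥ 4/5 in every case.

Yes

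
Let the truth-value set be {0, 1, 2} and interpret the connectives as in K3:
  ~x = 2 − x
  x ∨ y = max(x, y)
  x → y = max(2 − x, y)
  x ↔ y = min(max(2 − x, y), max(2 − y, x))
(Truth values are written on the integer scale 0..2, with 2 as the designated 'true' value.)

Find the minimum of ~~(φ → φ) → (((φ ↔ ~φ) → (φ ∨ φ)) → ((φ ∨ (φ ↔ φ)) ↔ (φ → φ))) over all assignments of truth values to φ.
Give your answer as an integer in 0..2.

1

Take φ = 1:
φ → φ = 1 → 1 = 1
~(φ → φ) = ~1 = 1
~~(φ → φ) = ~1 = 1
~φ = ~1 = 1
φ ↔ ~φ = 1 ↔ 1 = 1
φ ∨ φ = 1 ∨ 1 = 1
(φ ↔ ~φ) → (φ ∨ φ) = 1 → 1 = 1
φ ↔ φ = 1 ↔ 1 = 1
φ ∨ (φ ↔ φ) = 1 ∨ 1 = 1
φ → φ = 1 → 1 = 1
(φ ∨ (φ ↔ φ)) ↔ (φ → φ) = 1 ↔ 1 = 1
((φ ↔ ~φ) → (φ ∨ φ)) → ((φ ∨ (φ ↔ φ)) ↔ (φ → φ)) = 1 → 1 = 1
~~(φ → φ) → (((φ ↔ ~φ) → (φ ∨ φ)) → ((φ ∨ (φ ↔ φ)) ↔ (φ → φ))) = 1 → 1 = 1
No assignment yields a value below 1, so this is the minimum.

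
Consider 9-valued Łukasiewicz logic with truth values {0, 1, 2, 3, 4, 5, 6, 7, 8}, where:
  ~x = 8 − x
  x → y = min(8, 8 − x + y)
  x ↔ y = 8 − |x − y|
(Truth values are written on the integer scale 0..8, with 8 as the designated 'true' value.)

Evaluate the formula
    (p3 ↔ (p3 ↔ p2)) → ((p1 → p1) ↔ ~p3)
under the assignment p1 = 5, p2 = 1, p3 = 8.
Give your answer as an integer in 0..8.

p3 ↔ p2 = 8 ↔ 1 = 1
p3 ↔ (p3 ↔ p2) = 8 ↔ 1 = 1
p1 → p1 = 5 → 5 = 8
~p3 = ~8 = 0
(p1 → p1) ↔ ~p3 = 8 ↔ 0 = 0
(p3 ↔ (p3 ↔ p2)) → ((p1 → p1) ↔ ~p3) = 1 → 0 = 7

7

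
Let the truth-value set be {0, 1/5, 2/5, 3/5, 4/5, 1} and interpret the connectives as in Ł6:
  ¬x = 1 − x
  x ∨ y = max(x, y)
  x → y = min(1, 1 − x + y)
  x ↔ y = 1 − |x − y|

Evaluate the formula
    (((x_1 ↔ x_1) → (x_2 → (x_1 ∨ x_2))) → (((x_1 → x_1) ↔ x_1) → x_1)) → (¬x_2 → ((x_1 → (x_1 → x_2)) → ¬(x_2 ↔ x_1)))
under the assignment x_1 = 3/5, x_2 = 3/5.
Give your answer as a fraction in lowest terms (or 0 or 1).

x_1 ↔ x_1 = 3/5 ↔ 3/5 = 1
x_1 ∨ x_2 = 3/5 ∨ 3/5 = 3/5
x_2 → (x_1 ∨ x_2) = 3/5 → 3/5 = 1
(x_1 ↔ x_1) → (x_2 → (x_1 ∨ x_2)) = 1 → 1 = 1
x_1 → x_1 = 3/5 → 3/5 = 1
(x_1 → x_1) ↔ x_1 = 1 ↔ 3/5 = 3/5
((x_1 → x_1) ↔ x_1) → x_1 = 3/5 → 3/5 = 1
((x_1 ↔ x_1) → (x_2 → (x_1 ∨ x_2))) → (((x_1 → x_1) ↔ x_1) → x_1) = 1 → 1 = 1
¬x_2 = ¬3/5 = 2/5
x_1 → x_2 = 3/5 → 3/5 = 1
x_1 → (x_1 → x_2) = 3/5 → 1 = 1
x_2 ↔ x_1 = 3/5 ↔ 3/5 = 1
¬(x_2 ↔ x_1) = ¬1 = 0
(x_1 → (x_1 → x_2)) → ¬(x_2 ↔ x_1) = 1 → 0 = 0
¬x_2 → ((x_1 → (x_1 → x_2)) → ¬(x_2 ↔ x_1)) = 2/5 → 0 = 3/5
(((x_1 ↔ x_1) → (x_2 → (x_1 ∨ x_2))) → (((x_1 → x_1) ↔ x_1) → x_1)) → (¬x_2 → ((x_1 → (x_1 → x_2)) → ¬(x_2 ↔ x_1))) = 1 → 3/5 = 3/5

3/5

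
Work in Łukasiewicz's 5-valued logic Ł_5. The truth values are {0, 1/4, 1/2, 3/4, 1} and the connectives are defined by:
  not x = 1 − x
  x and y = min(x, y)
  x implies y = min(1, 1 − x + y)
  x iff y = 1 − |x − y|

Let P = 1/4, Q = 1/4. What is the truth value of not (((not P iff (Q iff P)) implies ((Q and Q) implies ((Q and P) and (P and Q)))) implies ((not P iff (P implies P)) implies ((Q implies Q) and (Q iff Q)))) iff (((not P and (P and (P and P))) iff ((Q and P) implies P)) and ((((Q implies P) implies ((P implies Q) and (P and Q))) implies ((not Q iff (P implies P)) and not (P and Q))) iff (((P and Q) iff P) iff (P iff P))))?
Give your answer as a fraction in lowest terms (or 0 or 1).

not P = not 1/4 = 3/4
Q iff P = 1/4 iff 1/4 = 1
not P iff (Q iff P) = 3/4 iff 1 = 3/4
Q and Q = 1/4 and 1/4 = 1/4
Q and P = 1/4 and 1/4 = 1/4
P and Q = 1/4 and 1/4 = 1/4
(Q and P) and (P and Q) = 1/4 and 1/4 = 1/4
(Q and Q) implies ((Q and P) and (P and Q)) = 1/4 implies 1/4 = 1
(not P iff (Q iff P)) implies ((Q and Q) implies ((Q and P) and (P and Q))) = 3/4 implies 1 = 1
not P = not 1/4 = 3/4
P implies P = 1/4 implies 1/4 = 1
not P iff (P implies P) = 3/4 iff 1 = 3/4
Q implies Q = 1/4 implies 1/4 = 1
Q iff Q = 1/4 iff 1/4 = 1
(Q implies Q) and (Q iff Q) = 1 and 1 = 1
(not P iff (P implies P)) implies ((Q implies Q) and (Q iff Q)) = 3/4 implies 1 = 1
((not P iff (Q iff P)) implies ((Q and Q) implies ((Q and P) and (P and Q)))) implies ((not P iff (P implies P)) implies ((Q implies Q) and (Q iff Q))) = 1 implies 1 = 1
not (((not P iff (Q iff P)) implies ((Q and Q) implies ((Q and P) and (P and Q)))) implies ((not P iff (P implies P)) implies ((Q implies Q) and (Q iff Q)))) = not 1 = 0
not P = not 1/4 = 3/4
P and P = 1/4 and 1/4 = 1/4
P and (P and P) = 1/4 and 1/4 = 1/4
not P and (P and (P and P)) = 3/4 and 1/4 = 1/4
Q and P = 1/4 and 1/4 = 1/4
(Q and P) implies P = 1/4 implies 1/4 = 1
(not P and (P and (P and P))) iff ((Q and P) implies P) = 1/4 iff 1 = 1/4
Q implies P = 1/4 implies 1/4 = 1
P implies Q = 1/4 implies 1/4 = 1
P and Q = 1/4 and 1/4 = 1/4
(P implies Q) and (P and Q) = 1 and 1/4 = 1/4
(Q implies P) implies ((P implies Q) and (P and Q)) = 1 implies 1/4 = 1/4
not Q = not 1/4 = 3/4
P implies P = 1/4 implies 1/4 = 1
not Q iff (P implies P) = 3/4 iff 1 = 3/4
P and Q = 1/4 and 1/4 = 1/4
not (P and Q) = not 1/4 = 3/4
(not Q iff (P implies P)) and not (P and Q) = 3/4 and 3/4 = 3/4
((Q implies P) implies ((P implies Q) and (P and Q))) implies ((not Q iff (P implies P)) and not (P and Q)) = 1/4 implies 3/4 = 1
P and Q = 1/4 and 1/4 = 1/4
(P and Q) iff P = 1/4 iff 1/4 = 1
P iff P = 1/4 iff 1/4 = 1
((P and Q) iff P) iff (P iff P) = 1 iff 1 = 1
(((Q implies P) implies ((P implies Q) and (P and Q))) implies ((not Q iff (P implies P)) and not (P and Q))) iff (((P and Q) iff P) iff (P iff P)) = 1 iff 1 = 1
((not P and (P and (P and P))) iff ((Q and P) implies P)) and ((((Q implies P) implies ((P implies Q) and (P and Q))) implies ((not Q iff (P implies P)) and not (P and Q))) iff (((P and Q) iff P) iff (P iff P))) = 1/4 and 1 = 1/4
not (((not P iff (Q iff P)) implies ((Q and Q) implies ((Q and P) and (P and Q)))) implies ((not P iff (P implies P)) implies ((Q implies Q) and (Q iff Q)))) iff (((not P and (P and (P and P))) iff ((Q and P) implies P)) and ((((Q implies P) implies ((P implies Q) and (P and Q))) implies ((not Q iff (P implies P)) and not (P and Q))) iff (((P and Q) iff P) iff (P iff P)))) = 0 iff 1/4 = 3/4

3/4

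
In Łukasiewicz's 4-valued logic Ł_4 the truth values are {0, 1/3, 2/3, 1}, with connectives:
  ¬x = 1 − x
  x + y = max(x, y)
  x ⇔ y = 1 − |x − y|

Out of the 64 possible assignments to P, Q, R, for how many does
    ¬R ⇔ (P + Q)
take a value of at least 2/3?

value 1: 16 assignments (counts)
value 2/3: 24 assignments (counts)
value 1/3: 16 assignments
value 0: 8 assignments
So 40 of the 64 assignments meet the threshold.

40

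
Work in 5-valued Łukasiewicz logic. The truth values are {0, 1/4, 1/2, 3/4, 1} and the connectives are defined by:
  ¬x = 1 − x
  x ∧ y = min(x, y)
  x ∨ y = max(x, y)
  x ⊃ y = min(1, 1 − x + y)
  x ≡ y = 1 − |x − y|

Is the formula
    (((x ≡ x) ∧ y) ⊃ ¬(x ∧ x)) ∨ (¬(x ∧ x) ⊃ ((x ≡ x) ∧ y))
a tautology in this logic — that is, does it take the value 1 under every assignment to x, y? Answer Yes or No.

At x = 1/2, y = 1/4, for instance:
x ≡ x = 1/2 ≡ 1/2 = 1
(x ≡ x) ∧ y = 1 ∧ 1/4 = 1/4
x ∧ x = 1/2 ∧ 1/2 = 1/2
¬(x ∧ x) = ¬1/2 = 1/2
((x ≡ x) ∧ y) ⊃ ¬(x ∧ x) = 1/4 ⊃ 1/2 = 1
¬(x ∧ x) ⊃ ((x ≡ x) ∧ y) = 1/2 ⊃ 1/4 = 3/4
(((x ≡ x) ∧ y) ⊃ ¬(x ∧ x)) ∨ (¬(x ∧ x) ⊃ ((x ≡ x) ∧ y)) = 1 ∨ 3/4 = 1
and checking the remaining 24 assignments likewise gives ≥ 1 in every case.

Yes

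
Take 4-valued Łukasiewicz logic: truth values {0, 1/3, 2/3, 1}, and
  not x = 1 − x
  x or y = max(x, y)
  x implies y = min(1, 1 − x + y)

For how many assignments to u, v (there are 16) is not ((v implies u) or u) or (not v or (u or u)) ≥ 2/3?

u = 0, v = 0 ↦ 1  ≥
u = 0, v = 1/3 ↦ 2/3  ≥
u = 0, v = 2/3 ↦ 2/3  ≥
u = 0, v = 1 ↦ 1  ≥
u = 1/3, v = 0 ↦ 1  ≥
u = 1/3, v = 1/3 ↦ 2/3  ≥
u = 1/3, v = 2/3 ↦ 1/3  <
u = 1/3, v = 1 ↦ 2/3  ≥
u = 2/3, v = 0 ↦ 1  ≥
u = 2/3, v = 1/3 ↦ 2/3  ≥
u = 2/3, v = 2/3 ↦ 2/3  ≥
u = 2/3, v = 1 ↦ 2/3  ≥
u = 1, v = 0 ↦ 1  ≥
u = 1, v = 1/3 ↦ 1  ≥
u = 1, v = 2/3 ↦ 1  ≥
u = 1, v = 1 ↦ 1  ≥
So 15 of the 16 assignments meet the threshold.

15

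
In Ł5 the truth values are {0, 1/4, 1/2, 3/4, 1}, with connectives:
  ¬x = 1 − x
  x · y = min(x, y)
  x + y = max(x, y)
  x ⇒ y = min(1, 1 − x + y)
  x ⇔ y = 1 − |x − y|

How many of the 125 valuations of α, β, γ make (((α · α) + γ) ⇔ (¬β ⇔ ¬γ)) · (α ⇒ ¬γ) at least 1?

value 1: 21 assignments (counts)
value 3/4: 40 assignments
value 1/2: 34 assignments
value 1/4: 19 assignments
value 0: 11 assignments
So 21 of the 125 assignments meet the threshold.

21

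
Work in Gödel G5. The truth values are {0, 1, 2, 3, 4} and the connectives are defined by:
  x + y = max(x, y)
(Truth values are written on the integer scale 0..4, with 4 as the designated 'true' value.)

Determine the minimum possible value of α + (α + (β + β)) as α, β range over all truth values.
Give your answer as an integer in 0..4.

0

Take α = 0, β = 0:
β + β = 0 + 0 = 0
α + (β + β) = 0 + 0 = 0
α + (α + (β + β)) = 0 + 0 = 0
No assignment yields a value below 0, so this is the minimum.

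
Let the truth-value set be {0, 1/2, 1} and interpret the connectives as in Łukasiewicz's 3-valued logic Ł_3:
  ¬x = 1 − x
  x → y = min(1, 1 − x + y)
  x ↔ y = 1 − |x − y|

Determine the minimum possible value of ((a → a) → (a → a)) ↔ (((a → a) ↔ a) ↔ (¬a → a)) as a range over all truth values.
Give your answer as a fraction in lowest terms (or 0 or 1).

Take a = 1/2:
a → a = 1/2 → 1/2 = 1
a → a = 1/2 → 1/2 = 1
(a → a) → (a → a) = 1 → 1 = 1
a → a = 1/2 → 1/2 = 1
(a → a) ↔ a = 1 ↔ 1/2 = 1/2
¬a = ¬1/2 = 1/2
¬a → a = 1/2 → 1/2 = 1
((a → a) ↔ a) ↔ (¬a → a) = 1/2 ↔ 1 = 1/2
((a → a) → (a → a)) ↔ (((a → a) ↔ a) ↔ (¬a → a)) = 1 ↔ 1/2 = 1/2
No assignment yields a value below 1/2, so this is the minimum.

1/2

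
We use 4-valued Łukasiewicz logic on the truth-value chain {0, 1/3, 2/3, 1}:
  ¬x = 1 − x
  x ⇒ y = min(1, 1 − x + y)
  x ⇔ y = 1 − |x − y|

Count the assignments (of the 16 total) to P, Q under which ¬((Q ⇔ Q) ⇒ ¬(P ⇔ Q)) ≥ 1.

P = 0, Q = 0 ↦ 1  ≥
P = 0, Q = 1/3 ↦ 2/3  <
P = 0, Q = 2/3 ↦ 1/3  <
P = 0, Q = 1 ↦ 0  <
P = 1/3, Q = 0 ↦ 2/3  <
P = 1/3, Q = 1/3 ↦ 1  ≥
P = 1/3, Q = 2/3 ↦ 2/3  <
P = 1/3, Q = 1 ↦ 1/3  <
P = 2/3, Q = 0 ↦ 1/3  <
P = 2/3, Q = 1/3 ↦ 2/3  <
P = 2/3, Q = 2/3 ↦ 1  ≥
P = 2/3, Q = 1 ↦ 2/3  <
P = 1, Q = 0 ↦ 0  <
P = 1, Q = 1/3 ↦ 1/3  <
P = 1, Q = 2/3 ↦ 2/3  <
P = 1, Q = 1 ↦ 1  ≥
So 4 of the 16 assignments meet the threshold.

4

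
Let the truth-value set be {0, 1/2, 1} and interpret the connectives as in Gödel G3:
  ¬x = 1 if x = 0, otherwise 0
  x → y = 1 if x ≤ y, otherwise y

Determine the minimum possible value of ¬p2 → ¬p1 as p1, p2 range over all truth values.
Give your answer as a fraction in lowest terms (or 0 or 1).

0

Take p1 = 1/2, p2 = 0:
¬p2 = ¬0 = 1
¬p1 = ¬1/2 = 0
¬p2 → ¬p1 = 1 → 0 = 0
No assignment yields a value below 0, so this is the minimum.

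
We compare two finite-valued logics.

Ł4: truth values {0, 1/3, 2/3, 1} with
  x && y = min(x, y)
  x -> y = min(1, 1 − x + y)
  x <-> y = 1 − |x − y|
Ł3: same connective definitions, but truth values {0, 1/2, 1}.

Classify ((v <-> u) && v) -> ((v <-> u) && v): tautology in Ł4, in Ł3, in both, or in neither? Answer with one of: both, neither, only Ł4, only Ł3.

In Ł4: every assignment gives 1 — tautology.
In Ł3: every assignment gives 1 — tautology.

both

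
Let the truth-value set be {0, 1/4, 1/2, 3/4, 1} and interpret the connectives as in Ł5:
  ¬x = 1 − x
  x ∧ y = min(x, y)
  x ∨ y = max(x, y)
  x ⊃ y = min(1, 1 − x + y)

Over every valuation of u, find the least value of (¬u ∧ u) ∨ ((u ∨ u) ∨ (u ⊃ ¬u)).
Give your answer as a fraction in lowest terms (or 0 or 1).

3/4

Take u = 3/4:
¬u = ¬3/4 = 1/4
¬u ∧ u = 1/4 ∧ 3/4 = 1/4
u ∨ u = 3/4 ∨ 3/4 = 3/4
¬u = ¬3/4 = 1/4
u ⊃ ¬u = 3/4 ⊃ 1/4 = 1/2
(u ∨ u) ∨ (u ⊃ ¬u) = 3/4 ∨ 1/2 = 3/4
(¬u ∧ u) ∨ ((u ∨ u) ∨ (u ⊃ ¬u)) = 1/4 ∨ 3/4 = 3/4
No assignment yields a value below 3/4, so this is the minimum.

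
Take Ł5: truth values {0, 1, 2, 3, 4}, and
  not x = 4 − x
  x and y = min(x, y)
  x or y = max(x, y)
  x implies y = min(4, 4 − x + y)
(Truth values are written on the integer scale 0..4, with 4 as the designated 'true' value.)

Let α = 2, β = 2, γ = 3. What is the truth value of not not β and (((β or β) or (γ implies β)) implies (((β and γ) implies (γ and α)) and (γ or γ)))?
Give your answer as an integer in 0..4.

not β = not 2 = 2
not not β = not 2 = 2
β or β = 2 or 2 = 2
γ implies β = 3 implies 2 = 3
(β or β) or (γ implies β) = 2 or 3 = 3
β and γ = 2 and 3 = 2
γ and α = 3 and 2 = 2
(β and γ) implies (γ and α) = 2 implies 2 = 4
γ or γ = 3 or 3 = 3
((β and γ) implies (γ and α)) and (γ or γ) = 4 and 3 = 3
((β or β) or (γ implies β)) implies (((β and γ) implies (γ and α)) and (γ or γ)) = 3 implies 3 = 4
not not β and (((β or β) or (γ implies β)) implies (((β and γ) implies (γ and α)) and (γ or γ))) = 2 and 4 = 2

2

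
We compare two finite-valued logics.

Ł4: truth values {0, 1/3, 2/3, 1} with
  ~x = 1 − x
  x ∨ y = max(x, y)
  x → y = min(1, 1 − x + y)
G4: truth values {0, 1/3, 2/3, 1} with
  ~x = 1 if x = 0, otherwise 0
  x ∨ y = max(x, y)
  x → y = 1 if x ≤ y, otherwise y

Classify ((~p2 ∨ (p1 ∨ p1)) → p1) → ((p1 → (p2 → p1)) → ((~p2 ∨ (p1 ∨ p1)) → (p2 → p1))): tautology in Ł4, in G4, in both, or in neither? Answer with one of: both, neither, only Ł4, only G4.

In Ł4: every assignment gives 1 — tautology.
In G4: every assignment gives 1 — tautology.

both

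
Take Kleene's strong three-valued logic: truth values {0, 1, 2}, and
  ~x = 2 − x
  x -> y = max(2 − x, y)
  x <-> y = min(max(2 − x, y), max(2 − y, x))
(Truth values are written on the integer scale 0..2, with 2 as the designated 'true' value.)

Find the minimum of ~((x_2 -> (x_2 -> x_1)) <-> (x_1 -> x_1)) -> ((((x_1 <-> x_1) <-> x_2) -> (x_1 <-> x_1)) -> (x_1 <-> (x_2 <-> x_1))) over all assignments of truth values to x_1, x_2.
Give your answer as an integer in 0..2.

1

Take x_1 = 0, x_2 = 1:
x_2 -> x_1 = 1 -> 0 = 1
x_2 -> (x_2 -> x_1) = 1 -> 1 = 1
x_1 -> x_1 = 0 -> 0 = 2
(x_2 -> (x_2 -> x_1)) <-> (x_1 -> x_1) = 1 <-> 2 = 1
~((x_2 -> (x_2 -> x_1)) <-> (x_1 -> x_1)) = ~1 = 1
x_1 <-> x_1 = 0 <-> 0 = 2
(x_1 <-> x_1) <-> x_2 = 2 <-> 1 = 1
x_1 <-> x_1 = 0 <-> 0 = 2
((x_1 <-> x_1) <-> x_2) -> (x_1 <-> x_1) = 1 -> 2 = 2
x_2 <-> x_1 = 1 <-> 0 = 1
x_1 <-> (x_2 <-> x_1) = 0 <-> 1 = 1
(((x_1 <-> x_1) <-> x_2) -> (x_1 <-> x_1)) -> (x_1 <-> (x_2 <-> x_1)) = 2 -> 1 = 1
~((x_2 -> (x_2 -> x_1)) <-> (x_1 -> x_1)) -> ((((x_1 <-> x_1) <-> x_2) -> (x_1 <-> x_1)) -> (x_1 <-> (x_2 <-> x_1))) = 1 -> 1 = 1
No assignment yields a value below 1, so this is the minimum.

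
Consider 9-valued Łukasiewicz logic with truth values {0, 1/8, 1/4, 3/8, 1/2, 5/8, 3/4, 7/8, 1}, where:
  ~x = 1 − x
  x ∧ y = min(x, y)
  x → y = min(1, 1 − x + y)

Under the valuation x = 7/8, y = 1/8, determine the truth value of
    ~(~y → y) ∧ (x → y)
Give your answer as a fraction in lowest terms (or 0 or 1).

1/4

~y = ~1/8 = 7/8
~y → y = 7/8 → 1/8 = 1/4
~(~y → y) = ~1/4 = 3/4
x → y = 7/8 → 1/8 = 1/4
~(~y → y) ∧ (x → y) = 3/4 ∧ 1/4 = 1/4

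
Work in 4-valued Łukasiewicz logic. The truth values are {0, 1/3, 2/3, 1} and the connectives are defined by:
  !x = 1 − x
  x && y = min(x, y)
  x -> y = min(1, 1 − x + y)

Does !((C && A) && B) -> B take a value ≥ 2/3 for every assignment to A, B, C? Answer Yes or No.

Counterexample: take A = 0, B = 0, C = 0.
C && A = 0 && 0 = 0
(C && A) && B = 0 && 0 = 0
!((C && A) && B) = !0 = 1
!((C && A) && B) -> B = 1 -> 0 = 0
This gives 0, which is below 2/3.

No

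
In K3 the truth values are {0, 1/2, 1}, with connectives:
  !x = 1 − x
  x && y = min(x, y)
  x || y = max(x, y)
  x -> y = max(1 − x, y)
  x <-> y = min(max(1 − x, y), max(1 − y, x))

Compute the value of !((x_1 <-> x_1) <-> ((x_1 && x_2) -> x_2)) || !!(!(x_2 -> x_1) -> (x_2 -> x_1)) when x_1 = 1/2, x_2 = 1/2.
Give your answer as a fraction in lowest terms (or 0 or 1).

x_1 <-> x_1 = 1/2 <-> 1/2 = 1/2
x_1 && x_2 = 1/2 && 1/2 = 1/2
(x_1 && x_2) -> x_2 = 1/2 -> 1/2 = 1/2
(x_1 <-> x_1) <-> ((x_1 && x_2) -> x_2) = 1/2 <-> 1/2 = 1/2
!((x_1 <-> x_1) <-> ((x_1 && x_2) -> x_2)) = !1/2 = 1/2
x_2 -> x_1 = 1/2 -> 1/2 = 1/2
!(x_2 -> x_1) = !1/2 = 1/2
x_2 -> x_1 = 1/2 -> 1/2 = 1/2
!(x_2 -> x_1) -> (x_2 -> x_1) = 1/2 -> 1/2 = 1/2
!(!(x_2 -> x_1) -> (x_2 -> x_1)) = !1/2 = 1/2
!!(!(x_2 -> x_1) -> (x_2 -> x_1)) = !1/2 = 1/2
!((x_1 <-> x_1) <-> ((x_1 && x_2) -> x_2)) || !!(!(x_2 -> x_1) -> (x_2 -> x_1)) = 1/2 || 1/2 = 1/2

1/2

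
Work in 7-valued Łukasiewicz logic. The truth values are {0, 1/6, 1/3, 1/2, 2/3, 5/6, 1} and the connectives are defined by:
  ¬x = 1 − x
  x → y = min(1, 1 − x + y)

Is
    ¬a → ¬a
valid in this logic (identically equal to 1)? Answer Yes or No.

a = 0 ↦ 1
a = 1/6 ↦ 1
a = 1/3 ↦ 1
a = 1/2 ↦ 1
a = 2/3 ↦ 1
a = 5/6 ↦ 1
a = 1 ↦ 1
Every assignment gives a value ≥ 1.

Yes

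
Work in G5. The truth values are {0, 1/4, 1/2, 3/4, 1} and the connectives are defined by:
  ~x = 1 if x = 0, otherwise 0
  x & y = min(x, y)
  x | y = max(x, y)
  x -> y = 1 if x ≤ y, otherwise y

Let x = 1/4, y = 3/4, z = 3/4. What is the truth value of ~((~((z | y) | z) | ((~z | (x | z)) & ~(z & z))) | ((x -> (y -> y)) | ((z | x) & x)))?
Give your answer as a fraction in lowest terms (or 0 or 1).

z | y = 3/4 | 3/4 = 3/4
(z | y) | z = 3/4 | 3/4 = 3/4
~((z | y) | z) = ~3/4 = 0
~z = ~3/4 = 0
x | z = 1/4 | 3/4 = 3/4
~z | (x | z) = 0 | 3/4 = 3/4
z & z = 3/4 & 3/4 = 3/4
~(z & z) = ~3/4 = 0
(~z | (x | z)) & ~(z & z) = 3/4 & 0 = 0
~((z | y) | z) | ((~z | (x | z)) & ~(z & z)) = 0 | 0 = 0
y -> y = 3/4 -> 3/4 = 1
x -> (y -> y) = 1/4 -> 1 = 1
z | x = 3/4 | 1/4 = 3/4
(z | x) & x = 3/4 & 1/4 = 1/4
(x -> (y -> y)) | ((z | x) & x) = 1 | 1/4 = 1
(~((z | y) | z) | ((~z | (x | z)) & ~(z & z))) | ((x -> (y -> y)) | ((z | x) & x)) = 0 | 1 = 1
~((~((z | y) | z) | ((~z | (x | z)) & ~(z & z))) | ((x -> (y -> y)) | ((z | x) & x))) = ~1 = 0

0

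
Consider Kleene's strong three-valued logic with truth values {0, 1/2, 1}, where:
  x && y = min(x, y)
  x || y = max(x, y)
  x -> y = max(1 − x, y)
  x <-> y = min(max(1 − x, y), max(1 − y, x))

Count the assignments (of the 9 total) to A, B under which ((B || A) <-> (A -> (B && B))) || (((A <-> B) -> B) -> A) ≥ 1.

6

A = 0, B = 0 ↦ 1  ≥
A = 0, B = 1/2 ↦ 1/2  <
A = 0, B = 1 ↦ 1  ≥
A = 1/2, B = 0 ↦ 1/2  <
A = 1/2, B = 1/2 ↦ 1/2  <
A = 1/2, B = 1 ↦ 1  ≥
A = 1, B = 0 ↦ 1  ≥
A = 1, B = 1/2 ↦ 1  ≥
A = 1, B = 1 ↦ 1  ≥
So 6 of the 9 assignments meet the threshold.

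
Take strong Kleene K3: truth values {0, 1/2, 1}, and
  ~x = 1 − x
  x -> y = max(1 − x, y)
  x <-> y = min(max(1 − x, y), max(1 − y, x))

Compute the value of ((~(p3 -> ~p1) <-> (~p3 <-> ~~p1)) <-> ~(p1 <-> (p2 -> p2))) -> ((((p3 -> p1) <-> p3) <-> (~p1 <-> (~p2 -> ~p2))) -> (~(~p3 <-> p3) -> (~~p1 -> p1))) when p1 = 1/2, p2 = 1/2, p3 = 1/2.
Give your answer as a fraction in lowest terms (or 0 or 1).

~p1 = ~1/2 = 1/2
p3 -> ~p1 = 1/2 -> 1/2 = 1/2
~(p3 -> ~p1) = ~1/2 = 1/2
~p3 = ~1/2 = 1/2
~p1 = ~1/2 = 1/2
~~p1 = ~1/2 = 1/2
~p3 <-> ~~p1 = 1/2 <-> 1/2 = 1/2
~(p3 -> ~p1) <-> (~p3 <-> ~~p1) = 1/2 <-> 1/2 = 1/2
p2 -> p2 = 1/2 -> 1/2 = 1/2
p1 <-> (p2 -> p2) = 1/2 <-> 1/2 = 1/2
~(p1 <-> (p2 -> p2)) = ~1/2 = 1/2
(~(p3 -> ~p1) <-> (~p3 <-> ~~p1)) <-> ~(p1 <-> (p2 -> p2)) = 1/2 <-> 1/2 = 1/2
p3 -> p1 = 1/2 -> 1/2 = 1/2
(p3 -> p1) <-> p3 = 1/2 <-> 1/2 = 1/2
~p1 = ~1/2 = 1/2
~p2 = ~1/2 = 1/2
~p2 = ~1/2 = 1/2
~p2 -> ~p2 = 1/2 -> 1/2 = 1/2
~p1 <-> (~p2 -> ~p2) = 1/2 <-> 1/2 = 1/2
((p3 -> p1) <-> p3) <-> (~p1 <-> (~p2 -> ~p2)) = 1/2 <-> 1/2 = 1/2
~p3 = ~1/2 = 1/2
~p3 <-> p3 = 1/2 <-> 1/2 = 1/2
~(~p3 <-> p3) = ~1/2 = 1/2
~p1 = ~1/2 = 1/2
~~p1 = ~1/2 = 1/2
~~p1 -> p1 = 1/2 -> 1/2 = 1/2
~(~p3 <-> p3) -> (~~p1 -> p1) = 1/2 -> 1/2 = 1/2
(((p3 -> p1) <-> p3) <-> (~p1 <-> (~p2 -> ~p2))) -> (~(~p3 <-> p3) -> (~~p1 -> p1)) = 1/2 -> 1/2 = 1/2
((~(p3 -> ~p1) <-> (~p3 <-> ~~p1)) <-> ~(p1 <-> (p2 -> p2))) -> ((((p3 -> p1) <-> p3) <-> (~p1 <-> (~p2 -> ~p2))) -> (~(~p3 <-> p3) -> (~~p1 -> p1))) = 1/2 -> 1/2 = 1/2

1/2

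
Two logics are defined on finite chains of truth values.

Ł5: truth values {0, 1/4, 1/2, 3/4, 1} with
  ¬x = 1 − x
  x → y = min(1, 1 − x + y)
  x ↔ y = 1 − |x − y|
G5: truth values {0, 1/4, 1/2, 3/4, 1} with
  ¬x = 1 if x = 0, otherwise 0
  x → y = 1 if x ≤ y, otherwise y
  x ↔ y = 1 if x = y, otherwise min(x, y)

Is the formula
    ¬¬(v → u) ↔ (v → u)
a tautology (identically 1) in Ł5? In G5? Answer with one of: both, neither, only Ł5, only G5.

In Ł5: every assignment gives 1 — tautology.
In G5: at u = 1/4, v = 1/2 the value is 1/4 — not a tautology.

only Ł5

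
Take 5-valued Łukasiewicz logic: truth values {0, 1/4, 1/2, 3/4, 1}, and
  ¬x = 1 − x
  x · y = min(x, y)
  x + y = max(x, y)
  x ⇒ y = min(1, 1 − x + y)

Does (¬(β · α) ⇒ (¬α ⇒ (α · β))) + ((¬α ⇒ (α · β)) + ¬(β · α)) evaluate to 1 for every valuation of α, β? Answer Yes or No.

No

Counterexample: take α = 1/4, β = 1/4.
β · α = 1/4 · 1/4 = 1/4
¬(β · α) = ¬1/4 = 3/4
¬α = ¬1/4 = 3/4
α · β = 1/4 · 1/4 = 1/4
¬α ⇒ (α · β) = 3/4 ⇒ 1/4 = 1/2
¬(β · α) ⇒ (¬α ⇒ (α · β)) = 3/4 ⇒ 1/2 = 3/4
¬α = ¬1/4 = 3/4
α · β = 1/4 · 1/4 = 1/4
¬α ⇒ (α · β) = 3/4 ⇒ 1/4 = 1/2
β · α = 1/4 · 1/4 = 1/4
¬(β · α) = ¬1/4 = 3/4
(¬α ⇒ (α · β)) + ¬(β · α) = 1/2 + 3/4 = 3/4
(¬(β · α) ⇒ (¬α ⇒ (α · β))) + ((¬α ⇒ (α · β)) + ¬(β · α)) = 3/4 + 3/4 = 3/4
This gives 3/4 ≠ 1.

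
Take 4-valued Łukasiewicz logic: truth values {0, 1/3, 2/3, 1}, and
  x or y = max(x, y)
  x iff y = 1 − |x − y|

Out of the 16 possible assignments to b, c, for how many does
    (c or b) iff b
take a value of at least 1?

10

b = 0, c = 0 ↦ 1  ≥
b = 0, c = 1/3 ↦ 2/3  <
b = 0, c = 2/3 ↦ 1/3  <
b = 0, c = 1 ↦ 0  <
b = 1/3, c = 0 ↦ 1  ≥
b = 1/3, c = 1/3 ↦ 1  ≥
b = 1/3, c = 2/3 ↦ 2/3  <
b = 1/3, c = 1 ↦ 1/3  <
b = 2/3, c = 0 ↦ 1  ≥
b = 2/3, c = 1/3 ↦ 1  ≥
b = 2/3, c = 2/3 ↦ 1  ≥
b = 2/3, c = 1 ↦ 2/3  <
b = 1, c = 0 ↦ 1  ≥
b = 1, c = 1/3 ↦ 1  ≥
b = 1, c = 2/3 ↦ 1  ≥
b = 1, c = 1 ↦ 1  ≥
So 10 of the 16 assignments meet the threshold.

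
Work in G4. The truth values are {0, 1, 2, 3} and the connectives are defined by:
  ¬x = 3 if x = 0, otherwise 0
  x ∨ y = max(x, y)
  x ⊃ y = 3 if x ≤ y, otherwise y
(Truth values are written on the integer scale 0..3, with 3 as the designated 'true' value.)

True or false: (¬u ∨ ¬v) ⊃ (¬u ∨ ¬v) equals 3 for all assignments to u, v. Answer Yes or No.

u = 0, v = 0 ↦ 3
u = 0, v = 1 ↦ 3
u = 0, v = 2 ↦ 3
u = 0, v = 3 ↦ 3
u = 1, v = 0 ↦ 3
u = 1, v = 1 ↦ 3
u = 1, v = 2 ↦ 3
u = 1, v = 3 ↦ 3
u = 2, v = 0 ↦ 3
u = 2, v = 1 ↦ 3
u = 2, v = 2 ↦ 3
u = 2, v = 3 ↦ 3
u = 3, v = 0 ↦ 3
u = 3, v = 1 ↦ 3
u = 3, v = 2 ↦ 3
u = 3, v = 3 ↦ 3
Every assignment gives a value ≥ 3.

Yes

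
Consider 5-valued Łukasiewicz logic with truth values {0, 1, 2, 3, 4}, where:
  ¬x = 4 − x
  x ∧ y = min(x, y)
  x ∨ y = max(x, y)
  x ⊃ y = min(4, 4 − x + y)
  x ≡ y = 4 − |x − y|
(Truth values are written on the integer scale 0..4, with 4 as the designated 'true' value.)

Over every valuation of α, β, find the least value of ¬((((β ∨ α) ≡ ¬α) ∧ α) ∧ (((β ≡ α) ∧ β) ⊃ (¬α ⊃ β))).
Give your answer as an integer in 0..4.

2

Take α = 2, β = 0:
β ∨ α = 0 ∨ 2 = 2
¬α = ¬2 = 2
(β ∨ α) ≡ ¬α = 2 ≡ 2 = 4
((β ∨ α) ≡ ¬α) ∧ α = 4 ∧ 2 = 2
β ≡ α = 0 ≡ 2 = 2
(β ≡ α) ∧ β = 2 ∧ 0 = 0
¬α = ¬2 = 2
¬α ⊃ β = 2 ⊃ 0 = 2
((β ≡ α) ∧ β) ⊃ (¬α ⊃ β) = 0 ⊃ 2 = 4
(((β ∨ α) ≡ ¬α) ∧ α) ∧ (((β ≡ α) ∧ β) ⊃ (¬α ⊃ β)) = 2 ∧ 4 = 2
¬((((β ∨ α) ≡ ¬α) ∧ α) ∧ (((β ≡ α) ∧ β) ⊃ (¬α ⊃ β))) = ¬2 = 2
No assignment yields a value below 2, so this is the minimum.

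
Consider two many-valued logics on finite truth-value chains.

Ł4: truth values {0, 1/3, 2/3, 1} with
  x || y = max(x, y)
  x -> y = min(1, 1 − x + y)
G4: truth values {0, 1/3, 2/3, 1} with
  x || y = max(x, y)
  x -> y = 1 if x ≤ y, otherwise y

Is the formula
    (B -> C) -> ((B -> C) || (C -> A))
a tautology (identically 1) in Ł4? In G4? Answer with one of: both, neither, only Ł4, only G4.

both

In Ł4: every assignment gives 1 — tautology.
In G4: every assignment gives 1 — tautology.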